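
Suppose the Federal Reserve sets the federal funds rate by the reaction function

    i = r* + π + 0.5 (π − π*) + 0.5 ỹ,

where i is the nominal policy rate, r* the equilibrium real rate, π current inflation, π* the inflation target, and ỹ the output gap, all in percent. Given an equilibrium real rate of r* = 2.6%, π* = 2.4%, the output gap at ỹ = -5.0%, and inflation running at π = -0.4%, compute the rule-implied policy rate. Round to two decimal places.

-1.70%

i = 2.6 + (-0.4) + 0.5 × (-0.4 − 2.4) + 0.5 × (-5.0)
   = 2.6 − 0.4 − 1.4 − 2.5 = -1.70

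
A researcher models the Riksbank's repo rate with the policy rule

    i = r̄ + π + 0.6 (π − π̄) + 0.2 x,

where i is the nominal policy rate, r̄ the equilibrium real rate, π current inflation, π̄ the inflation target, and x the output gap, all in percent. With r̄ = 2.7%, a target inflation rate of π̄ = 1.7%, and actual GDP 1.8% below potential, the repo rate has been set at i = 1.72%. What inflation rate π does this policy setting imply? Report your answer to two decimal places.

0.25%

Output 1.8% below potential → x = -1.8.
Collecting π: i = r̄ + (1 + 0.6) π − 0.6 π̄ + 0.2 x
1.6 π = 1.72 − 2.7 + 0.6 × 1.7 − 0.2 × (-1.8) = 0.4
π = 0.4 / 1.6 = 0.25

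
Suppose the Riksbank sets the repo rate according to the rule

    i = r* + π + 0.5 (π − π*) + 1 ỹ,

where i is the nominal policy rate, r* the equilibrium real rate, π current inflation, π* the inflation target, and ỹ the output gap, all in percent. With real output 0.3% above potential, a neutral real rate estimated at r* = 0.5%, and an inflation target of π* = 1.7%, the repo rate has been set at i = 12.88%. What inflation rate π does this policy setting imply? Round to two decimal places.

8.62%

Output 0.3% above potential → ỹ = 0.3.
Collecting π: i = r* + (1 + 0.5) π − 0.5 π* + 1 ỹ
1.5 π = 12.88 − 0.5 + 0.5 × 1.7 − 1 × 0.3 = 12.93
π = 12.93 / 1.5 = 8.62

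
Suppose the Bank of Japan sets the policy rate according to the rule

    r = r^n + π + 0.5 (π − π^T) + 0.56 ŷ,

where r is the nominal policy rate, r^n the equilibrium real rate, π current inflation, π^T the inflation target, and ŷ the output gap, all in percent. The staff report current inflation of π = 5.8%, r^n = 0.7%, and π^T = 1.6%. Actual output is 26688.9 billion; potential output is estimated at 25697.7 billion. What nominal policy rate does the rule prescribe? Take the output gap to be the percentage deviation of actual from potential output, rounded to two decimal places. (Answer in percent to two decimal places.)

10.76%

Output gap = 100 × (26688.9 − 25697.7) / 25697.7 = 3.86%.
r = 0.70 + 5.80 + 0.5 × (5.80 − 1.60) + 0.56 × 3.86
   = 0.70 + 5.8 + 2.1 + 2.1616 = 10.76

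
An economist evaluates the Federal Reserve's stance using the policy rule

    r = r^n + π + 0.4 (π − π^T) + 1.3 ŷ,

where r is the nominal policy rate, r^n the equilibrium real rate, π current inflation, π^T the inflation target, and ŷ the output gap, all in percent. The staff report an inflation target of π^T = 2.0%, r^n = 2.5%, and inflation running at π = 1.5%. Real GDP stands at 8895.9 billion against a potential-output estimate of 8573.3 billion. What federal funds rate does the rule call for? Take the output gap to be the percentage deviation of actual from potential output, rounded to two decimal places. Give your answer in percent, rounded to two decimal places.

Output gap = 100 × (8895.9 − 8573.3) / 8573.3 = 3.76%.
r = 2.50 + 1.50 + 0.4 × (1.50 − 2.00) + 1.3 × 3.76
   = 2.50 + 1.5 − 0.2 + 4.888 = 8.69

8.69%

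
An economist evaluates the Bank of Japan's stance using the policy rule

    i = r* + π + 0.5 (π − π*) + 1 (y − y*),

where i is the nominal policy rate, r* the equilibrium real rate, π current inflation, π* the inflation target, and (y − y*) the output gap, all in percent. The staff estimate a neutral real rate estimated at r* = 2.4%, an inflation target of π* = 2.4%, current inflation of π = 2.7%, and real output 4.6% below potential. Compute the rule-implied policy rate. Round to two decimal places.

Output 4.6% below potential → (y − y*) = -4.6.
i = 2.4 + 2.7 + 0.5 × (2.7 − 2.4) + 1 × (-4.6)
   = 2.4 + 2.7 + 0.15 − 4.6 = 0.65

0.65%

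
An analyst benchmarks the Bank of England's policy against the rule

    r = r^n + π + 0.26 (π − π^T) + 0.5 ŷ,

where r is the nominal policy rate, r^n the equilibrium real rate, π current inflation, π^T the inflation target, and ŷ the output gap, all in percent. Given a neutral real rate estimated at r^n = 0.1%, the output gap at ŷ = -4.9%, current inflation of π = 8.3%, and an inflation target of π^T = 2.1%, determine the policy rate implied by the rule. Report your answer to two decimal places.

7.56%

r = 0.1 + 8.3 + 0.26 × (8.3 − 2.1) + 0.5 × (-4.9)
   = 0.1 + 8.3 + 1.612 − 2.45 = 7.56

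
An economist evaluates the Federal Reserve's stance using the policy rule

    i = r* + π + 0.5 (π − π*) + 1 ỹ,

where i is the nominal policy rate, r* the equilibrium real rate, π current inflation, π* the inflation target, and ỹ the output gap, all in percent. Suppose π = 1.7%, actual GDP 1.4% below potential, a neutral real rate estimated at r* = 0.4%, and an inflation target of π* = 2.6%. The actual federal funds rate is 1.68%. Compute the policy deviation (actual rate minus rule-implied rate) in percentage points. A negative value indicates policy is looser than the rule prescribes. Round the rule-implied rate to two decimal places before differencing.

1.43 pp

Output 1.4% below potential → ỹ = -1.4.
i = 0.4 + 1.7 + 0.5 × (1.7 − 2.6) + 1 × (-1.4)
   = 0.4 + 1.7 − 0.45 − 1.4 = 0.25
Deviation = 1.68 − 0.25 = 1.43 pp.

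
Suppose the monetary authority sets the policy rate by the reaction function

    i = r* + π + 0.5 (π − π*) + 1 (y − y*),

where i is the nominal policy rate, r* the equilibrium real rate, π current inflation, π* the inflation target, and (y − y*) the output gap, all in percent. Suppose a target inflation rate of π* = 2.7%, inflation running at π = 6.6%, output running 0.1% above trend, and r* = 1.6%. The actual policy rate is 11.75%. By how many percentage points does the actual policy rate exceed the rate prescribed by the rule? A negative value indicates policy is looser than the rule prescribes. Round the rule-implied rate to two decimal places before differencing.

Output 0.1% above potential → (y − y*) = 0.1.
i = 1.6 + 6.6 + 0.5 × (6.6 − 2.7) + 1 × 0.1
   = 1.6 + 6.6 + 1.95 + 0.1 = 10.25
Deviation = 11.75 − 10.25 = 1.50 pp.

1.50 pp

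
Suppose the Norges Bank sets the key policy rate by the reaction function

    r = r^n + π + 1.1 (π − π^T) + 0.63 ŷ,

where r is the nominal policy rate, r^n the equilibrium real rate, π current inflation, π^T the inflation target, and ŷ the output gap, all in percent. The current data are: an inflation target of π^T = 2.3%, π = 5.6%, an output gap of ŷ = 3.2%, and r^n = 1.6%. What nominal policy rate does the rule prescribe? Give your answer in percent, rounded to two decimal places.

12.85%

r = 1.6 + 5.6 + 1.1 × (5.6 − 2.3) + 0.63 × 3.2
   = 1.6 + 5.6 + 3.63 + 2.016 = 12.85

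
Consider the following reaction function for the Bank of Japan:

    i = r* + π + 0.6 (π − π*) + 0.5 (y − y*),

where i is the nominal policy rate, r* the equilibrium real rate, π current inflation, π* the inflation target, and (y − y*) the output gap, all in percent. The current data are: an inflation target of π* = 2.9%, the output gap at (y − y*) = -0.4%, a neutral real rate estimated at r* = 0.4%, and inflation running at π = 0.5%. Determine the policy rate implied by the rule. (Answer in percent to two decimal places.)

i = 0.4 + 0.5 + 0.6 × (0.5 − 2.9) + 0.5 × (-0.4)
   = 0.4 + 0.5 − 1.44 − 0.2 = -0.74

-0.74%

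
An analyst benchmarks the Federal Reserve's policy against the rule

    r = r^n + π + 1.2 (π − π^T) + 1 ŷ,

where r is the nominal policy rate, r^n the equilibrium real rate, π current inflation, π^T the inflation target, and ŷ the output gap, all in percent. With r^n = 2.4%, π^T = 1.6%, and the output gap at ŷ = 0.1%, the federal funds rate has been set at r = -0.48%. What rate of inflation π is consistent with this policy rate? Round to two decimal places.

Collecting π: r = r^n + (1 + 1.2) π − 1.2 π^T + 1 ŷ
2.2 π = -0.48 − 2.4 + 1.2 × 1.6 − 1 × 0.1 = -1.06
π = -1.06 / 2.2 = -0.48

-0.48%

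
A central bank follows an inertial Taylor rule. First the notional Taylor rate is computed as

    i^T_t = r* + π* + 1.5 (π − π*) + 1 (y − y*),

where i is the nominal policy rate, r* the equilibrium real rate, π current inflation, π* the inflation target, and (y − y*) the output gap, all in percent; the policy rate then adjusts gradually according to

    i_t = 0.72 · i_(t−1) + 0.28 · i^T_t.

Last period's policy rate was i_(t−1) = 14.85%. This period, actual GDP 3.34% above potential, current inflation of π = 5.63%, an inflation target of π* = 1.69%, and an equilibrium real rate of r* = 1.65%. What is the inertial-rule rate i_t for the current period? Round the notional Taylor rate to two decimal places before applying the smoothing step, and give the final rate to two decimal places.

14.22%

Output 3.34% above potential → (y − y*) = 3.34.
i^T_t = 1.65 + 1.69 + 1.5 × (5.63 − 1.69) + 1 × 3.34
   = 1.65 + 1.69 + 5.91 + 3.34 = 12.59
i_t = 0.72 × 14.85 + 0.28 × 12.59 = 10.692 + 3.5252 = 14.22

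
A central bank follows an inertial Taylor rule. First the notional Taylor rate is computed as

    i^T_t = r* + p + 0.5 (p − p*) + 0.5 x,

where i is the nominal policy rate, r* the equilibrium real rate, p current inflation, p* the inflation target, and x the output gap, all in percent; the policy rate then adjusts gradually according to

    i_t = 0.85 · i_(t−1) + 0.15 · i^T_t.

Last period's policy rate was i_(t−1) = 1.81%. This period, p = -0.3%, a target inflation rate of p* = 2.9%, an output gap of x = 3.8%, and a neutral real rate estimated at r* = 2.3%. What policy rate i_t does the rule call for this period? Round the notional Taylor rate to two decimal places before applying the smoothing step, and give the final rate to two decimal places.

i^T_t = 2.3 + (-0.3) + 0.5 × (-0.3 − 2.9) + 0.5 × 3.8
   = 2.3 − 0.3 − 1.6 + 1.9 = 2.30
i_t = 0.85 × 1.81 + 0.15 × 2.30 = 1.5385 + 0.345 = 1.88

1.88%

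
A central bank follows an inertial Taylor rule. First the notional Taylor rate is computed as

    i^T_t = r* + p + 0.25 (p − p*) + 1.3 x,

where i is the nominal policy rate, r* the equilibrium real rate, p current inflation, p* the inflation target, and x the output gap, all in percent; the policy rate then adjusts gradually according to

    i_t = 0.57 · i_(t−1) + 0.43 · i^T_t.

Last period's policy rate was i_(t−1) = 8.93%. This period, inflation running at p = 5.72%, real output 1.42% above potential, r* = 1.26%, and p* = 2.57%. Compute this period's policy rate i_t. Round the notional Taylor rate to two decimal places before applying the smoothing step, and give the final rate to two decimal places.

Output 1.42% above potential → x = 1.42.
i^T_t = 1.26 + 5.72 + 0.25 × (5.72 − 2.57) + 1.3 × 1.42
   = 1.26 + 5.72 + 0.7875 + 1.846 = 9.61
i_t = 0.57 × 8.93 + 0.43 × 9.61 = 5.0901 + 4.1323 = 9.22

9.22%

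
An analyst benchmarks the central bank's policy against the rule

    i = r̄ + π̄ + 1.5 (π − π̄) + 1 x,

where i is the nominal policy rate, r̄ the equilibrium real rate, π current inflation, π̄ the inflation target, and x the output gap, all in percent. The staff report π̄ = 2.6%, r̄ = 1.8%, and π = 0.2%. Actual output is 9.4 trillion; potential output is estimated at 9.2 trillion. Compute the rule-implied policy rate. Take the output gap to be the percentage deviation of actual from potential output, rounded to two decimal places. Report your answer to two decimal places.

Output gap = 100 × (9.4 − 9.2) / 9.2 = 2.17%.
i = 1.80 + 2.60 + 1.5 × (0.20 − 2.60) + 1 × 2.17
   = 1.80 + 2.6 − 3.6 + 2.17 = 2.97

2.97%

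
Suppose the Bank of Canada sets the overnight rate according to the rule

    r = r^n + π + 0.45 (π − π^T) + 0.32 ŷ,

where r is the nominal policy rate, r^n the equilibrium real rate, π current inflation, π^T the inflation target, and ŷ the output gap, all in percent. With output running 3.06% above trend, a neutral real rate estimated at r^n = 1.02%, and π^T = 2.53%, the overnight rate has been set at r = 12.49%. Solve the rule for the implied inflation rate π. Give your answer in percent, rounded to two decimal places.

8.02%

Output 3.06% above potential → ŷ = 3.06.
Collecting π: r = r^n + (1 + 0.45) π − 0.45 π^T + 0.32 ŷ
1.45 π = 12.49 − 1.02 + 0.45 × 2.53 − 0.32 × 3.06 = 11.6293
π = 11.6293 / 1.45 = 8.02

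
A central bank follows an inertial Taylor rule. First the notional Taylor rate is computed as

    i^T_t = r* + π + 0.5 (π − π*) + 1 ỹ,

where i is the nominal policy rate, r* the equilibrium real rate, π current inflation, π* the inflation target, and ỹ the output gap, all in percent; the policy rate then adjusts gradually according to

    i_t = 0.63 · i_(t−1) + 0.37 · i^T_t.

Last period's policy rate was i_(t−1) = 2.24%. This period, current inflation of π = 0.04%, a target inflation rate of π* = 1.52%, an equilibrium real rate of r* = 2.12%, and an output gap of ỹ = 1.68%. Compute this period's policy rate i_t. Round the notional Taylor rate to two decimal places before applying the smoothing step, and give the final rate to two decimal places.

2.56%

i^T_t = 2.12 + 0.04 + 0.5 × (0.04 − 1.52) + 1 × 1.68
   = 2.12 + 0.04 − 0.74 + 1.68 = 3.10
i_t = 0.63 × 2.24 + 0.37 × 3.10 = 1.4112 + 1.147 = 2.56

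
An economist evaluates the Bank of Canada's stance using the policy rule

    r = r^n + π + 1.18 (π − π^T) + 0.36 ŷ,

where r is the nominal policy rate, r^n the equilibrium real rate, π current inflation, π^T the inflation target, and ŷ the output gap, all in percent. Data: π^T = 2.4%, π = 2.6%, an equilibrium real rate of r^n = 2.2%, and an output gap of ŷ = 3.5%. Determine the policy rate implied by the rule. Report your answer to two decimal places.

r = 2.2 + 2.6 + 1.18 × (2.6 − 2.4) + 0.36 × 3.5
   = 2.2 + 2.6 + 0.236 + 1.26 = 6.30

6.30%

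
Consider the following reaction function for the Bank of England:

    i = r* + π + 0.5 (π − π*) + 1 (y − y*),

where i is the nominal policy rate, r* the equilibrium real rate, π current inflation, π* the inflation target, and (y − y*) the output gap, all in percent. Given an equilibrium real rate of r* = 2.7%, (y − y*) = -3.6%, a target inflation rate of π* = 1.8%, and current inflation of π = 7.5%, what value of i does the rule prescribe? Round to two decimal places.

9.45%

i = 2.7 + 7.5 + 0.5 × (7.5 − 1.8) + 1 × (-3.6)
   = 2.7 + 7.5 + 2.85 − 3.6 = 9.45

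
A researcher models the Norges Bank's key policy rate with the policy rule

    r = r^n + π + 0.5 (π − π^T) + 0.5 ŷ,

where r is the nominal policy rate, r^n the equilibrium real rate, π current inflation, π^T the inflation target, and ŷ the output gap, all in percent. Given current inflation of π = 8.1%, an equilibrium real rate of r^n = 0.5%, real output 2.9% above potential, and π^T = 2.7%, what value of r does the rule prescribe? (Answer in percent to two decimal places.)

12.75%

Output 2.9% above potential → ŷ = 2.9.
r = 0.5 + 8.1 + 0.5 × (8.1 − 2.7) + 0.5 × 2.9
   = 0.5 + 8.1 + 2.7 + 1.45 = 12.75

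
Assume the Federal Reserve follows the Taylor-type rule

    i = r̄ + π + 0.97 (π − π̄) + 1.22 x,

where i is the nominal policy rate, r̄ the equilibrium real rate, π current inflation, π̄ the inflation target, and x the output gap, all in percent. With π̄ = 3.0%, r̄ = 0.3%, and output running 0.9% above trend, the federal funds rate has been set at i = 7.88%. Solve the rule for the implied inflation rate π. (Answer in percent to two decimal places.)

Output 0.9% above potential → x = 0.9.
Collecting π: i = r̄ + (1 + 0.97) π − 0.97 π̄ + 1.22 x
1.97 π = 7.88 − 0.3 + 0.97 × 3.0 − 1.22 × 0.9 = 9.392
π = 9.392 / 1.97 = 4.77

4.77%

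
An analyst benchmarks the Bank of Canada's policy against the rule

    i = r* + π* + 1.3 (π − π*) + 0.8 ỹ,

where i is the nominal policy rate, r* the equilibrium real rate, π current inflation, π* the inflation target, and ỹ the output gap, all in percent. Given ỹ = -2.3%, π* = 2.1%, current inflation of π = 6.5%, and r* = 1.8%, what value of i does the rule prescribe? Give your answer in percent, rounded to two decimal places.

i = 1.8 + 2.1 + 1.3 × (6.5 − 2.1) + 0.8 × (-2.3)
   = 1.8 + 2.1 + 5.72 − 1.84 = 7.78

7.78%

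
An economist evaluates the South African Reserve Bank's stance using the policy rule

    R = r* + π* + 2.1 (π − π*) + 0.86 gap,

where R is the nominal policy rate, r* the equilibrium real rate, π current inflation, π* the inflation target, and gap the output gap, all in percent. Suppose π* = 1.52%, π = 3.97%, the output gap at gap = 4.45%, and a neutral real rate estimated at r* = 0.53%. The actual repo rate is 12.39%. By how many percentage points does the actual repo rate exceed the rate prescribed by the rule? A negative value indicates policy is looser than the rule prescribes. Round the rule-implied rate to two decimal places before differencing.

1.37 pp

R = 0.53 + 1.52 + 2.1 × (3.97 − 1.52) + 0.86 × 4.45
   = 0.53 + 1.52 + 5.145 + 3.827 = 11.02
Deviation = 12.39 − 11.02 = 1.37 pp.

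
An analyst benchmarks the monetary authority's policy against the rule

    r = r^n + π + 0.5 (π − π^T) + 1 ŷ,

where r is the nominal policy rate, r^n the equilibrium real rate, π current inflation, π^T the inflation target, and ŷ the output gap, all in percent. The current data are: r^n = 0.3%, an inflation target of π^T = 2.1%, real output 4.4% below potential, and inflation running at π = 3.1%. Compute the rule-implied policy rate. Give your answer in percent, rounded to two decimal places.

Output 4.4% below potential → ŷ = -4.4.
r = 0.3 + 3.1 + 0.5 × (3.1 − 2.1) + 1 × (-4.4)
   = 0.3 + 3.1 + 0.5 − 4.4 = -0.50

-0.50%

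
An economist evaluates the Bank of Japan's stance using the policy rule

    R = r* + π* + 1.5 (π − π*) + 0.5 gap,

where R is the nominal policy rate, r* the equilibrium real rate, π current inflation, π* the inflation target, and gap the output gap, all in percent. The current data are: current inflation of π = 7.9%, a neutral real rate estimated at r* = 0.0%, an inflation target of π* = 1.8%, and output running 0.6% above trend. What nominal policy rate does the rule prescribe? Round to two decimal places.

Output 0.6% above potential → gap = 0.6.
R = 0.0 + 1.8 + 1.5 × (7.9 − 1.8) + 0.5 × 0.6
   = 0.0 + 1.8 + 9.15 + 0.3 = 11.25

11.25%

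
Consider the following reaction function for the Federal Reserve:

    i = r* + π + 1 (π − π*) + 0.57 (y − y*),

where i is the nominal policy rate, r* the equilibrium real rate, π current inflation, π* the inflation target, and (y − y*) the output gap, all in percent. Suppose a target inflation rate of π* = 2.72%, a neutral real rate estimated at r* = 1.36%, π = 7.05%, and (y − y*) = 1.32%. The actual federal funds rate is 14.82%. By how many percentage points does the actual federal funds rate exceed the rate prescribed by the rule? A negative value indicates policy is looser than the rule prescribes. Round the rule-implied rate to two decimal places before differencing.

i = 1.36 + 7.05 + 1 × (7.05 − 2.72) + 0.57 × 1.32
   = 1.36 + 7.05 + 4.33 + 0.7524 = 13.49
Deviation = 14.82 − 13.49 = 1.33 pp.

1.33 pp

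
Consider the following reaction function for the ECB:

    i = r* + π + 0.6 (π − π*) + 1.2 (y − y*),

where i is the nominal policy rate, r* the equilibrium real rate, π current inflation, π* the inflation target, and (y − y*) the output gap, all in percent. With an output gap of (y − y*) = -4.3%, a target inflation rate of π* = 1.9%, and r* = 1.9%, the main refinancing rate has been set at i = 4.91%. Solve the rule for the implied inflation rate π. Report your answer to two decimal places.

5.82%

Collecting π: i = r* + (1 + 0.6) π − 0.6 π* + 1.2 (y − y*)
1.6 π = 4.91 − 1.9 + 0.6 × 1.9 − 1.2 × (-4.3) = 9.31
π = 9.31 / 1.6 = 5.82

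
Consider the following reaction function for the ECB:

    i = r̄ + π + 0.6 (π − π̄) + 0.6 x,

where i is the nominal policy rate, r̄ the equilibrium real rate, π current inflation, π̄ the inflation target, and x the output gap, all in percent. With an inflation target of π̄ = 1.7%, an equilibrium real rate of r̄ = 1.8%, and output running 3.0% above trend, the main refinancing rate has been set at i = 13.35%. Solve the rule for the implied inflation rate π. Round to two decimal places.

6.73%

Output 3.0% above potential → x = 3.0.
Collecting π: i = r̄ + (1 + 0.6) π − 0.6 π̄ + 0.6 x
1.6 π = 13.35 − 1.8 + 0.6 × 1.7 − 0.6 × 3.0 = 10.77
π = 10.77 / 1.6 = 6.73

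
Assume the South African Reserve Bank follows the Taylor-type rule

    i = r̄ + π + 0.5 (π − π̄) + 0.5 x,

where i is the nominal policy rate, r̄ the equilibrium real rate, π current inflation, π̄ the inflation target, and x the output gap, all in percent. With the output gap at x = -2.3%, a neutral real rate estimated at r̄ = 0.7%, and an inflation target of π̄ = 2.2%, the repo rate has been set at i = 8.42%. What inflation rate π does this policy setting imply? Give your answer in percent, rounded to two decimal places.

6.65%

Collecting π: i = r̄ + (1 + 0.5) π − 0.5 π̄ + 0.5 x
1.5 π = 8.42 − 0.7 + 0.5 × 2.2 − 0.5 × (-2.3) = 9.97
π = 9.97 / 1.5 = 6.65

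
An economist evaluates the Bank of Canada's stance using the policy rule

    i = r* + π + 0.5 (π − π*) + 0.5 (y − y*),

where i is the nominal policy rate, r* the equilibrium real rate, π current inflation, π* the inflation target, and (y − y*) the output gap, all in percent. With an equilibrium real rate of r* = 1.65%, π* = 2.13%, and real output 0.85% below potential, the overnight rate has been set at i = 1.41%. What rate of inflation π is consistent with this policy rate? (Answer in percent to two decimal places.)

0.83%

Output 0.85% below potential → (y − y*) = -0.85.
Collecting π: i = r* + (1 + 0.5) π − 0.5 π* + 0.5 (y − y*)
1.5 π = 1.41 − 1.65 + 0.5 × 2.13 − 0.5 × (-0.85) = 1.25
π = 1.25 / 1.5 = 0.83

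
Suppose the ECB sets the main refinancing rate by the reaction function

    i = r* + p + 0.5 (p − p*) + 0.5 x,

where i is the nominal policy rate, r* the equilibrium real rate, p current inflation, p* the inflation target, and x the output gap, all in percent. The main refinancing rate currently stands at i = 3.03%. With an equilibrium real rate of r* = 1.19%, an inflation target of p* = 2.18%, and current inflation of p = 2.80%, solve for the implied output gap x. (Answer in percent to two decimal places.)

-2.54%

0.5 x = 3.03 − 1.19 − 2.80 − 0.5 × (2.80 − 2.18) = -1.27
x = -1.27 / 0.5 = -2.54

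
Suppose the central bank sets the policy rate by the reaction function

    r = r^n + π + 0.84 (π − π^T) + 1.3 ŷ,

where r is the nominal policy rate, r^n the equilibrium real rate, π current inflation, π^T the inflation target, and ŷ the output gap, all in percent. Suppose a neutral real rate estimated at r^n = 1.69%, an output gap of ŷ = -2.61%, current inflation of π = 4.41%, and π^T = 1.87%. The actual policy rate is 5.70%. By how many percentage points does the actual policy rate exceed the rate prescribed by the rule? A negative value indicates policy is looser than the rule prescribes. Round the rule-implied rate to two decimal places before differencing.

0.86 pp

r = 1.69 + 4.41 + 0.84 × (4.41 − 1.87) + 1.3 × (-2.61)
   = 1.69 + 4.41 + 2.1336 − 3.393 = 4.84
Deviation = 5.70 − 4.84 = 0.86 pp.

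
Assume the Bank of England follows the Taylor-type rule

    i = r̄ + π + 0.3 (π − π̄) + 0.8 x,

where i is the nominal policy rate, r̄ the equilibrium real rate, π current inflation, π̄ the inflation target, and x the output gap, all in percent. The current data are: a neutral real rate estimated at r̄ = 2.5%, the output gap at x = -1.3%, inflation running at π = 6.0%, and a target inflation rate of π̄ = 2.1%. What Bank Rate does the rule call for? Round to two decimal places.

i = 2.5 + 6.0 + 0.3 × (6.0 − 2.1) + 0.8 × (-1.3)
   = 2.5 + 6 + 1.17 − 1.04 = 8.63

8.63%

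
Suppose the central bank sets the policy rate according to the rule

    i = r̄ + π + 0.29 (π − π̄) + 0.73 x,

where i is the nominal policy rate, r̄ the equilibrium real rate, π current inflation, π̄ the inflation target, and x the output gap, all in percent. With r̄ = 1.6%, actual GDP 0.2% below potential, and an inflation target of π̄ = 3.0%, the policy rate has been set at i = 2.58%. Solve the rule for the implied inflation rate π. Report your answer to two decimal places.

1.55%

Output 0.2% below potential → x = -0.2.
Collecting π: i = r̄ + (1 + 0.29) π − 0.29 π̄ + 0.73 x
1.29 π = 2.58 − 1.6 + 0.29 × 3.0 − 0.73 × (-0.2) = 1.996
π = 1.996 / 1.29 = 1.55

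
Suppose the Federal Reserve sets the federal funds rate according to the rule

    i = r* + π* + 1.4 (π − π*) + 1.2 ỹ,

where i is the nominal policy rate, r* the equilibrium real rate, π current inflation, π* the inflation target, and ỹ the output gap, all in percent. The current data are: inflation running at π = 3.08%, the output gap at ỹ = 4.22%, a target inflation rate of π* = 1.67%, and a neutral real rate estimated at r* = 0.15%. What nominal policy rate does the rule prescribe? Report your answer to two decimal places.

8.86%

i = 0.15 + 1.67 + 1.4 × (3.08 − 1.67) + 1.2 × 4.22
   = 0.15 + 1.67 + 1.974 + 5.064 = 8.86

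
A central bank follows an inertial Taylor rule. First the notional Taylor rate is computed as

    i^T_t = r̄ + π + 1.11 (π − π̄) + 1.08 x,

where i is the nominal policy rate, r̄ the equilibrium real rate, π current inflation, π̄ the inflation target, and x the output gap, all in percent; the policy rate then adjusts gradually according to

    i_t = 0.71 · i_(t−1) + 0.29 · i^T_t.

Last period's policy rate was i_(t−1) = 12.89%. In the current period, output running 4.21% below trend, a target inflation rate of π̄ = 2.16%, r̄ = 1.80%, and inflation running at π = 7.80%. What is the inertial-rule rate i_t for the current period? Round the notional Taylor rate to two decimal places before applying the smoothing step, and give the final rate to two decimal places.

Output 4.21% below potential → x = -4.21.
i^T_t = 1.80 + 7.80 + 1.11 × (7.80 − 2.16) + 1.08 × (-4.21)
   = 1.80 + 7.8 + 6.2604 − 4.5468 = 11.31
i_t = 0.71 × 12.89 + 0.29 × 11.31 = 9.1519 + 3.2799 = 12.43

12.43%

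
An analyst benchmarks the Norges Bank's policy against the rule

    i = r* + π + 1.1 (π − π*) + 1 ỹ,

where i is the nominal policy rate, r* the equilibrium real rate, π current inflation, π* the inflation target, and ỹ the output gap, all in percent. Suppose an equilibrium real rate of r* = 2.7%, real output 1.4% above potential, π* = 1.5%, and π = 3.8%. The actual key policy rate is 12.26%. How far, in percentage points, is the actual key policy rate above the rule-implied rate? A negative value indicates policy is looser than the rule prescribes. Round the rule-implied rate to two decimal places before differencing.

Output 1.4% above potential → ỹ = 1.4.
i = 2.7 + 3.8 + 1.1 × (3.8 − 1.5) + 1 × 1.4
   = 2.7 + 3.8 + 2.53 + 1.4 = 10.43
Deviation = 12.26 − 10.43 = 1.83 pp.

1.83 pp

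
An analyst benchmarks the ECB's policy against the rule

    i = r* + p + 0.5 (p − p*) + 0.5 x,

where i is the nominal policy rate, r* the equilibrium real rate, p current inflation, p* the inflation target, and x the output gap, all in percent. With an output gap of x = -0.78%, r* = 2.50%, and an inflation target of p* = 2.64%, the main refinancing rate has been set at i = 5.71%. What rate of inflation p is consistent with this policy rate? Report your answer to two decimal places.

3.28%

Collecting p: i = r* + (1 + 0.5) p − 0.5 p* + 0.5 x
1.5 p = 5.71 − 2.50 + 0.5 × 2.64 − 0.5 × (-0.78) = 4.92
p = 4.92 / 1.5 = 3.28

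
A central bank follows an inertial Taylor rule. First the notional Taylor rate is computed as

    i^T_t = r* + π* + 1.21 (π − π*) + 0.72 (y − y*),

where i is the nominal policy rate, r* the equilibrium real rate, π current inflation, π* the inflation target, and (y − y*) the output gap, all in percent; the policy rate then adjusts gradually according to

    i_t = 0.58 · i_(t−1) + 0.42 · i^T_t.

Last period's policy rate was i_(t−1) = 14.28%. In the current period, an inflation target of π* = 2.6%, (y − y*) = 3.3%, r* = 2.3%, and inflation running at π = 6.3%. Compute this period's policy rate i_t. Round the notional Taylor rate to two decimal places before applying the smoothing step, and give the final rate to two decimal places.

i^T_t = 2.3 + 2.6 + 1.21 × (6.3 − 2.6) + 0.72 × 3.3
   = 2.3 + 2.6 + 4.477 + 2.376 = 11.75
i_t = 0.58 × 14.28 + 0.42 × 11.75 = 8.2824 + 4.935 = 13.22

13.22%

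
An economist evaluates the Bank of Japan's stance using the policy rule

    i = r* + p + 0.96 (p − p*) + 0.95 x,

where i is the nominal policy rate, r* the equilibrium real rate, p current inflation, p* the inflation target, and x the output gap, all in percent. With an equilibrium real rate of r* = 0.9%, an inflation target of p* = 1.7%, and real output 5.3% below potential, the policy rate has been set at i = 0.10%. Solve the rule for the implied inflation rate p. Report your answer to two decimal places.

Output 5.3% below potential → x = -5.3.
Collecting p: i = r* + (1 + 0.96) p − 0.96 p* + 0.95 x
1.96 p = 0.10 − 0.9 + 0.96 × 1.7 − 0.95 × (-5.3) = 5.867
p = 5.867 / 1.96 = 2.99

2.99%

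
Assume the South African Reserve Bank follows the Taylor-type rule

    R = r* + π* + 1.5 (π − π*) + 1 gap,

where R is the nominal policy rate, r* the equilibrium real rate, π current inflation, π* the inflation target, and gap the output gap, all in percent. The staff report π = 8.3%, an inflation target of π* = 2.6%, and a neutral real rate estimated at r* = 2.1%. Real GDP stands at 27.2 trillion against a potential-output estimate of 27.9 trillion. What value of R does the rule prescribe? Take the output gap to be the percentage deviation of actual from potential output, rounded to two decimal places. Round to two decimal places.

Output gap = 100 × (27.2 − 27.9) / 27.9 = -2.51%.
R = 2.10 + 2.60 + 1.5 × (8.30 − 2.60) + 1 × (-2.51)
   = 2.10 + 2.6 + 8.55 − 2.51 = 10.74

10.74%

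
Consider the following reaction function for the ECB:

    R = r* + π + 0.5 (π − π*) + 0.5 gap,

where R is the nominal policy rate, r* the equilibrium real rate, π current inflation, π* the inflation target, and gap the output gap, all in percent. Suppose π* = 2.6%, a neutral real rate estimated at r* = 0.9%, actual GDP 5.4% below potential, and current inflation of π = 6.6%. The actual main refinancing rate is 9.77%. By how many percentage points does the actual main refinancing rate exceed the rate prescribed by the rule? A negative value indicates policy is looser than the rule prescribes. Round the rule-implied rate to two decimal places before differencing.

Output 5.4% below potential → gap = -5.4.
R = 0.9 + 6.6 + 0.5 × (6.6 − 2.6) + 0.5 × (-5.4)
   = 0.9 + 6.6 + 2 − 2.7 = 6.80
Deviation = 9.77 − 6.80 = 2.97 pp.

2.97 pp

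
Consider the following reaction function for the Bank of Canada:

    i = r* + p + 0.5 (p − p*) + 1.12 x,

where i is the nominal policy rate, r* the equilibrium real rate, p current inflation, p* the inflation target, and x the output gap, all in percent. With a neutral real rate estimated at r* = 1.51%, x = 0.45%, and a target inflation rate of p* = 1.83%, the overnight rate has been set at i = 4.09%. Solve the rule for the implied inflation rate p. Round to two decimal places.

1.99%

Collecting p: i = r* + (1 + 0.5) p − 0.5 p* + 1.12 x
1.5 p = 4.09 − 1.51 + 0.5 × 1.83 − 1.12 × 0.45 = 2.991
p = 2.991 / 1.5 = 1.99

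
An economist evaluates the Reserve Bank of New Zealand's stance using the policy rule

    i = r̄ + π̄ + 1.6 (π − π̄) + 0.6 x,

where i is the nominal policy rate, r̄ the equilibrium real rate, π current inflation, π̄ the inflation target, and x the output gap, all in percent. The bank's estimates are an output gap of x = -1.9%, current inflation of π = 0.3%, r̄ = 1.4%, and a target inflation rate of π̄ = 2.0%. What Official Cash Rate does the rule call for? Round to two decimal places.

-0.46%

i = 1.4 + 2.0 + 1.6 × (0.3 − 2.0) + 0.6 × (-1.9)
   = 1.4 + 2 − 2.72 − 1.14 = -0.46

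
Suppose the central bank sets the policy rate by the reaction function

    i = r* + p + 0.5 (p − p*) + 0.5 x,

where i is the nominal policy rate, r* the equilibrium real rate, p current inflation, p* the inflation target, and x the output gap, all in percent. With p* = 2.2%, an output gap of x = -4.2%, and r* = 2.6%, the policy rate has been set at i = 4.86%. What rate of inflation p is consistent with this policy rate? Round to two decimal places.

Collecting p: i = r* + (1 + 0.5) p − 0.5 p* + 0.5 x
1.5 p = 4.86 − 2.6 + 0.5 × 2.2 − 0.5 × (-4.2) = 5.46
p = 5.46 / 1.5 = 3.64

3.64%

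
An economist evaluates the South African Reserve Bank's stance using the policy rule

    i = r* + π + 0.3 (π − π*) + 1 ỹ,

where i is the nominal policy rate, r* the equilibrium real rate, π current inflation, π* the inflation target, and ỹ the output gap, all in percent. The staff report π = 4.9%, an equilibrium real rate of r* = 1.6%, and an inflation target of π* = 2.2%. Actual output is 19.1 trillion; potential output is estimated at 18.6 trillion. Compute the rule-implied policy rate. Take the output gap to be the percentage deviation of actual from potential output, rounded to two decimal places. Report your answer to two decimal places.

Output gap = 100 × (19.1 − 18.6) / 18.6 = 2.69%.
i = 1.60 + 4.90 + 0.3 × (4.90 − 2.20) + 1 × 2.69
   = 1.60 + 4.9 + 0.81 + 2.69 = 10.00

10.00%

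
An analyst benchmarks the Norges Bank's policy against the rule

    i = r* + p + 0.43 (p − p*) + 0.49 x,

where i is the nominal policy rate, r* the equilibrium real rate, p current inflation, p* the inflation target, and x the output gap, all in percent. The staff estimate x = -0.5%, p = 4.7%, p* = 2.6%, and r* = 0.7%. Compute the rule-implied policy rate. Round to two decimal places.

6.06%

i = 0.7 + 4.7 + 0.43 × (4.7 − 2.6) + 0.49 × (-0.5)
   = 0.7 + 4.7 + 0.903 − 0.245 = 6.06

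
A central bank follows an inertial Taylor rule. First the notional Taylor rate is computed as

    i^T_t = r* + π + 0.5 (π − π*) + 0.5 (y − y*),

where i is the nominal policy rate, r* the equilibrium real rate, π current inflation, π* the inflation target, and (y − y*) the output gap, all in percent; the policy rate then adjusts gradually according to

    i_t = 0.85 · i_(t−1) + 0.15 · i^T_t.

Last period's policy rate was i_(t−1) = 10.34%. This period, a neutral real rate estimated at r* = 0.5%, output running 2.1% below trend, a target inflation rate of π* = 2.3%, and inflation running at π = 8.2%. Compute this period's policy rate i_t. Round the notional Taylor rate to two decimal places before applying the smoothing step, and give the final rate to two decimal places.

10.38%

Output 2.1% below potential → (y − y*) = -2.1.
i^T_t = 0.5 + 8.2 + 0.5 × (8.2 − 2.3) + 0.5 × (-2.1)
   = 0.5 + 8.2 + 2.95 − 1.05 = 10.60
i_t = 0.85 × 10.34 + 0.15 × 10.60 = 8.789 + 1.59 = 10.38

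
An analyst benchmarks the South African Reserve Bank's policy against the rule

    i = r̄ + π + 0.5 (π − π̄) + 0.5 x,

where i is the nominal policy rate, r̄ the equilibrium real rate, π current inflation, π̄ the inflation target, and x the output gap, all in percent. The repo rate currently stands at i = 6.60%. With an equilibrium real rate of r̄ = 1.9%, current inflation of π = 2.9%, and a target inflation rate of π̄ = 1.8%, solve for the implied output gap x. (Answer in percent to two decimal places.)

2.50%

0.5 x = 6.60 − 1.9 − 2.9 − 0.5 × (2.9 − 1.8) = 1.25
x = 1.25 / 0.5 = 2.50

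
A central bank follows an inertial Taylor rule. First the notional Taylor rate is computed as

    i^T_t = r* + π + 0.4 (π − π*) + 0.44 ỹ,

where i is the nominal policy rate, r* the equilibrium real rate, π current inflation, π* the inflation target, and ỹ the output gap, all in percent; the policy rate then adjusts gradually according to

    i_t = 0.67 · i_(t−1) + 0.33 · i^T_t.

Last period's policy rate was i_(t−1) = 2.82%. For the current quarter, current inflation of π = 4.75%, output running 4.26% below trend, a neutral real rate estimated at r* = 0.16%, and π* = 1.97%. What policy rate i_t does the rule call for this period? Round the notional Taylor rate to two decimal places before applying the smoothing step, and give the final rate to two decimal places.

3.26%

Output 4.26% below potential → ỹ = -4.26.
i^T_t = 0.16 + 4.75 + 0.4 × (4.75 − 1.97) + 0.44 × (-4.26)
   = 0.16 + 4.75 + 1.112 − 1.8744 = 4.15
i_t = 0.67 × 2.82 + 0.33 × 4.15 = 1.8894 + 1.3695 = 3.26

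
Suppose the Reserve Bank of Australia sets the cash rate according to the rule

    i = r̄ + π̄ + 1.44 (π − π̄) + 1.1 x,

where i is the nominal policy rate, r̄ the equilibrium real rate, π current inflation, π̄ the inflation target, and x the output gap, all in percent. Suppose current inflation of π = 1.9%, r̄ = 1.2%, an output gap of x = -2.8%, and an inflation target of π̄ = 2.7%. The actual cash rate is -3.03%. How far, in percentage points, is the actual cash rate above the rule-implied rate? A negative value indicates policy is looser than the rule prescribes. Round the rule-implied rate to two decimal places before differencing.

i = 1.2 + 2.7 + 1.44 × (1.9 − 2.7) + 1.1 × (-2.8)
   = 1.2 + 2.7 − 1.152 − 3.08 = -0.33
Deviation = -3.03 − (-0.33) = -2.70 pp.

-2.70 pp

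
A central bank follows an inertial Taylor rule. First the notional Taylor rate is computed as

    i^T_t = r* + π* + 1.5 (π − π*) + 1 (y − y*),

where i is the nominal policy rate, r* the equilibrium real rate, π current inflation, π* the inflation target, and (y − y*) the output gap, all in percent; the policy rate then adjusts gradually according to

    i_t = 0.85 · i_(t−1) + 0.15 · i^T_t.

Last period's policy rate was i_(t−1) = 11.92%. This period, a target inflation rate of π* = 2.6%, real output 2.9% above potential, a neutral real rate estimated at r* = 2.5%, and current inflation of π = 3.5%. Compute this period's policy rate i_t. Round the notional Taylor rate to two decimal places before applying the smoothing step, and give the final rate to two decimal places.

11.53%

Output 2.9% above potential → (y − y*) = 2.9.
i^T_t = 2.5 + 2.6 + 1.5 × (3.5 − 2.6) + 1 × 2.9
   = 2.5 + 2.6 + 1.35 + 2.9 = 9.35
i_t = 0.85 × 11.92 + 0.15 × 9.35 = 10.132 + 1.4025 = 11.53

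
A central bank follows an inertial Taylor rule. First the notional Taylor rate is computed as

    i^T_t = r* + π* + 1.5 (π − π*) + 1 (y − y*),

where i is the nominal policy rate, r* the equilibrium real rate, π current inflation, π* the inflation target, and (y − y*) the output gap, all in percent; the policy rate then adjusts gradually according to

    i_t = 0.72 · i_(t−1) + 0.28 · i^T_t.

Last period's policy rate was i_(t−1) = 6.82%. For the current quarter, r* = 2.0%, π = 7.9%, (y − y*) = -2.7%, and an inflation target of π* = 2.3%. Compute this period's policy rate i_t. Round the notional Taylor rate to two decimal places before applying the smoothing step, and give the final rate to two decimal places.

i^T_t = 2.0 + 2.3 + 1.5 × (7.9 − 2.3) + 1 × (-2.7)
   = 2.0 + 2.3 + 8.4 − 2.7 = 10.00
i_t = 0.72 × 6.82 + 0.28 × 10.00 = 4.9104 + 2.8 = 7.71

7.71%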